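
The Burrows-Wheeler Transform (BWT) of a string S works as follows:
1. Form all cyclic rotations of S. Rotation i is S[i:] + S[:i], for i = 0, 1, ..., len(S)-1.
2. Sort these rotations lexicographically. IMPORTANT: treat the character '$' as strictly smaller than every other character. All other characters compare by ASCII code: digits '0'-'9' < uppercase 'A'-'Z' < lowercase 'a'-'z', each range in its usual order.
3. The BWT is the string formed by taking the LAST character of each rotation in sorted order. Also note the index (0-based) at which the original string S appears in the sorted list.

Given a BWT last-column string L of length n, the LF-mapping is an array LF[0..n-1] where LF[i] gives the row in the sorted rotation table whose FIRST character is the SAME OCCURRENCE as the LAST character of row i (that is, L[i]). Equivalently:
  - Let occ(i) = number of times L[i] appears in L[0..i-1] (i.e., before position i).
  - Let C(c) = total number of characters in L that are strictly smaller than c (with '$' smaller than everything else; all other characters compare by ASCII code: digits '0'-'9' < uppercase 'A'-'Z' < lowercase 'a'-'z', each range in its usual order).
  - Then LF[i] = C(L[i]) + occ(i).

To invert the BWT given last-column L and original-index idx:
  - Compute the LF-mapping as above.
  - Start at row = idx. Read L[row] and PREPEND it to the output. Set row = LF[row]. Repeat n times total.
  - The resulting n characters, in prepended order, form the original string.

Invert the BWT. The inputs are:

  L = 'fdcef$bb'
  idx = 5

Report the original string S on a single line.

Answer: ecbfdbf$

Derivation:
LF mapping: 6 4 3 5 7 0 1 2
Walk LF starting at row 5, prepending L[row]:
  step 1: row=5, L[5]='$', prepend. Next row=LF[5]=0
  step 2: row=0, L[0]='f', prepend. Next row=LF[0]=6
  step 3: row=6, L[6]='b', prepend. Next row=LF[6]=1
  step 4: row=1, L[1]='d', prepend. Next row=LF[1]=4
  step 5: row=4, L[4]='f', prepend. Next row=LF[4]=7
  step 6: row=7, L[7]='b', prepend. Next row=LF[7]=2
  step 7: row=2, L[2]='c', prepend. Next row=LF[2]=3
  step 8: row=3, L[3]='e', prepend. Next row=LF[3]=5
Reversed output: ecbfdbf$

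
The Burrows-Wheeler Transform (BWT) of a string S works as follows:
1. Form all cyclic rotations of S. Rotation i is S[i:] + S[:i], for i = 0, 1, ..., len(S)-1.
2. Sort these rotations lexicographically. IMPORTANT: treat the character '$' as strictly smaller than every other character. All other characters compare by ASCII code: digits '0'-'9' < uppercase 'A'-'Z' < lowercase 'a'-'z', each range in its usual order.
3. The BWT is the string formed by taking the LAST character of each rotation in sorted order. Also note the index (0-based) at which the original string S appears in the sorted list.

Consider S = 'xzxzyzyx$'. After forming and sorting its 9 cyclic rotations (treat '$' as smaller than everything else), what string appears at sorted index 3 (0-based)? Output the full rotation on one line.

All 9 rotations (rotation i = S[i:]+S[:i]):
  rot[0] = xzxzyzyx$
  rot[1] = zxzyzyx$x
  rot[2] = xzyzyx$xz
  rot[3] = zyzyx$xzx
  rot[4] = yzyx$xzxz
  rot[5] = zyx$xzxzy
  rot[6] = yx$xzxzyz
  rot[7] = x$xzxzyzy
  rot[8] = $xzxzyzyx
Sorted (with $ < everything):
  sorted[0] = $xzxzyzyx
  sorted[1] = x$xzxzyzy
  sorted[2] = xzxzyzyx$
  sorted[3] = xzyzyx$xz
  sorted[4] = yx$xzxzyz
  sorted[5] = yzyx$xzxz
  sorted[6] = zxzyzyx$x
  sorted[7] = zyx$xzxzy
  sorted[8] = zyzyx$xzx
sorted[3] = xzyzyx$xz

Answer: xzyzyx$xz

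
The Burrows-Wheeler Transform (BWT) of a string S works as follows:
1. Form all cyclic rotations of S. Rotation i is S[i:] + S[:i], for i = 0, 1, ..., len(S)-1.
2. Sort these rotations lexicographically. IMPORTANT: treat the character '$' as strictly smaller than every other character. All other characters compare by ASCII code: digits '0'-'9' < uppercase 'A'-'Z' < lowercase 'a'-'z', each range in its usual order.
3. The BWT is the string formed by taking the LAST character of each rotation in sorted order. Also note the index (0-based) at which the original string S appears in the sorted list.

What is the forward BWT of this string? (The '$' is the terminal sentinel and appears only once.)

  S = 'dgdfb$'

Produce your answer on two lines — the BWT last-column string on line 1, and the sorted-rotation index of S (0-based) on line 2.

All 6 rotations (rotation i = S[i:]+S[:i]):
  rot[0] = dgdfb$
  rot[1] = gdfb$d
  rot[2] = dfb$dg
  rot[3] = fb$dgd
  rot[4] = b$dgdf
  rot[5] = $dgdfb
Sorted (with $ < everything):
  sorted[0] = $dgdfb  (last char: 'b')
  sorted[1] = b$dgdf  (last char: 'f')
  sorted[2] = dfb$dg  (last char: 'g')
  sorted[3] = dgdfb$  (last char: '$')
  sorted[4] = fb$dgd  (last char: 'd')
  sorted[5] = gdfb$d  (last char: 'd')
Last column: bfg$dd
Original string S is at sorted index 3

Answer: bfg$dd
3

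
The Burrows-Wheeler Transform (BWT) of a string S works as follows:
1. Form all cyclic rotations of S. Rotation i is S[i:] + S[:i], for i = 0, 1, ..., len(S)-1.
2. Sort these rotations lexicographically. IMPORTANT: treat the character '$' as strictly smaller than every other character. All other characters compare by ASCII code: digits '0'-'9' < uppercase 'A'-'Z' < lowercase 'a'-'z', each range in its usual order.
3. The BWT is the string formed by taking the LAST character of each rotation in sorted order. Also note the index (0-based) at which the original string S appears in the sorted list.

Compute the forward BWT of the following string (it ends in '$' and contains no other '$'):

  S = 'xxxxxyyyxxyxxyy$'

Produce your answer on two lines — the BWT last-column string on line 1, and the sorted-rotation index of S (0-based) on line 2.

All 16 rotations (rotation i = S[i:]+S[:i]):
  rot[0] = xxxxxyyyxxyxxyy$
  rot[1] = xxxxyyyxxyxxyy$x
  rot[2] = xxxyyyxxyxxyy$xx
  rot[3] = xxyyyxxyxxyy$xxx
  rot[4] = xyyyxxyxxyy$xxxx
  rot[5] = yyyxxyxxyy$xxxxx
  rot[6] = yyxxyxxyy$xxxxxy
  rot[7] = yxxyxxyy$xxxxxyy
  rot[8] = xxyxxyy$xxxxxyyy
  rot[9] = xyxxyy$xxxxxyyyx
  rot[10] = yxxyy$xxxxxyyyxx
  rot[11] = xxyy$xxxxxyyyxxy
  rot[12] = xyy$xxxxxyyyxxyx
  rot[13] = yy$xxxxxyyyxxyxx
  rot[14] = y$xxxxxyyyxxyxxy
  rot[15] = $xxxxxyyyxxyxxyy
Sorted (with $ < everything):
  sorted[0] = $xxxxxyyyxxyxxyy  (last char: 'y')
  sorted[1] = xxxxxyyyxxyxxyy$  (last char: '$')
  sorted[2] = xxxxyyyxxyxxyy$x  (last char: 'x')
  sorted[3] = xxxyyyxxyxxyy$xx  (last char: 'x')
  sorted[4] = xxyxxyy$xxxxxyyy  (last char: 'y')
  sorted[5] = xxyy$xxxxxyyyxxy  (last char: 'y')
  sorted[6] = xxyyyxxyxxyy$xxx  (last char: 'x')
  sorted[7] = xyxxyy$xxxxxyyyx  (last char: 'x')
  sorted[8] = xyy$xxxxxyyyxxyx  (last char: 'x')
  sorted[9] = xyyyxxyxxyy$xxxx  (last char: 'x')
  sorted[10] = y$xxxxxyyyxxyxxy  (last char: 'y')
  sorted[11] = yxxyxxyy$xxxxxyy  (last char: 'y')
  sorted[12] = yxxyy$xxxxxyyyxx  (last char: 'x')
  sorted[13] = yy$xxxxxyyyxxyxx  (last char: 'x')
  sorted[14] = yyxxyxxyy$xxxxxy  (last char: 'y')
  sorted[15] = yyyxxyxxyy$xxxxx  (last char: 'x')
Last column: y$xxyyxxxxyyxxyx
Original string S is at sorted index 1

Answer: y$xxyyxxxxyyxxyx
1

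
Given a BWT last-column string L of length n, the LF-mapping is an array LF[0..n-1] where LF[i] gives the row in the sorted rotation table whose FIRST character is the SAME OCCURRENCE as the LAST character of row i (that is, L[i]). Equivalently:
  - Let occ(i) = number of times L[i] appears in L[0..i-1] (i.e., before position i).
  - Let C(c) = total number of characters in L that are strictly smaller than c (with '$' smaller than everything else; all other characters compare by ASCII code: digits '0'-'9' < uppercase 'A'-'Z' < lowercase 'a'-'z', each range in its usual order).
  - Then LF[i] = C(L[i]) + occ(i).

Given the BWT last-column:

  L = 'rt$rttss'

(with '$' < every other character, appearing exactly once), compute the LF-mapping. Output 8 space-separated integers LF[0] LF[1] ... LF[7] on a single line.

Answer: 1 5 0 2 6 7 3 4

Derivation:
Char counts: '$':1, 'r':2, 's':2, 't':3
C (first-col start): C('$')=0, C('r')=1, C('s')=3, C('t')=5
L[0]='r': occ=0, LF[0]=C('r')+0=1+0=1
L[1]='t': occ=0, LF[1]=C('t')+0=5+0=5
L[2]='$': occ=0, LF[2]=C('$')+0=0+0=0
L[3]='r': occ=1, LF[3]=C('r')+1=1+1=2
L[4]='t': occ=1, LF[4]=C('t')+1=5+1=6
L[5]='t': occ=2, LF[5]=C('t')+2=5+2=7
L[6]='s': occ=0, LF[6]=C('s')+0=3+0=3
L[7]='s': occ=1, LF[7]=C('s')+1=3+1=4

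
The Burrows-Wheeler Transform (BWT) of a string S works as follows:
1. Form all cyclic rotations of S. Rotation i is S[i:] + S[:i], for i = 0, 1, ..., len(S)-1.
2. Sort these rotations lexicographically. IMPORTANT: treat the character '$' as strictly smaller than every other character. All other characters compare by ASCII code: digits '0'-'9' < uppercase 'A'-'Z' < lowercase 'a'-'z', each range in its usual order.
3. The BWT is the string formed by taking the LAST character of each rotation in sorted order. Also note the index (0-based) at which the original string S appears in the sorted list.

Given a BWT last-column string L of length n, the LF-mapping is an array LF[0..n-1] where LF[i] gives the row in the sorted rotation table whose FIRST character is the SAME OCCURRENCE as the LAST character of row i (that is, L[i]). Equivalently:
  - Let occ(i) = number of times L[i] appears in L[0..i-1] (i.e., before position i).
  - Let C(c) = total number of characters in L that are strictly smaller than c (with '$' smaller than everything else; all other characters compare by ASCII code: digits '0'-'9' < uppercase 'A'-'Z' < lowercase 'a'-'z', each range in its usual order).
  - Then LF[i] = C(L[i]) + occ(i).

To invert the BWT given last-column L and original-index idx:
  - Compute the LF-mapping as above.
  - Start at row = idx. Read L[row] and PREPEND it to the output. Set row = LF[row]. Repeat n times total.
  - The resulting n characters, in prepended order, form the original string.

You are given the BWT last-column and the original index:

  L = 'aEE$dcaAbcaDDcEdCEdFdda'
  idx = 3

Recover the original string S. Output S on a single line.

Answer: DaECcFdcEAEbEcaddddDaa$

Derivation:
LF mapping: 10 5 6 0 18 15 11 1 14 16 12 3 4 17 7 19 2 8 20 9 21 22 13
Walk LF starting at row 3, prepending L[row]:
  step 1: row=3, L[3]='$', prepend. Next row=LF[3]=0
  step 2: row=0, L[0]='a', prepend. Next row=LF[0]=10
  step 3: row=10, L[10]='a', prepend. Next row=LF[10]=12
  step 4: row=12, L[12]='D', prepend. Next row=LF[12]=4
  step 5: row=4, L[4]='d', prepend. Next row=LF[4]=18
  step 6: row=18, L[18]='d', prepend. Next row=LF[18]=20
  step 7: row=20, L[20]='d', prepend. Next row=LF[20]=21
  step 8: row=21, L[21]='d', prepend. Next row=LF[21]=22
  step 9: row=22, L[22]='a', prepend. Next row=LF[22]=13
  step 10: row=13, L[13]='c', prepend. Next row=LF[13]=17
  step 11: row=17, L[17]='E', prepend. Next row=LF[17]=8
  step 12: row=8, L[8]='b', prepend. Next row=LF[8]=14
  step 13: row=14, L[14]='E', prepend. Next row=LF[14]=7
  step 14: row=7, L[7]='A', prepend. Next row=LF[7]=1
  step 15: row=1, L[1]='E', prepend. Next row=LF[1]=5
  step 16: row=5, L[5]='c', prepend. Next row=LF[5]=15
  step 17: row=15, L[15]='d', prepend. Next row=LF[15]=19
  step 18: row=19, L[19]='F', prepend. Next row=LF[19]=9
  step 19: row=9, L[9]='c', prepend. Next row=LF[9]=16
  step 20: row=16, L[16]='C', prepend. Next row=LF[16]=2
  step 21: row=2, L[2]='E', prepend. Next row=LF[2]=6
  step 22: row=6, L[6]='a', prepend. Next row=LF[6]=11
  step 23: row=11, L[11]='D', prepend. Next row=LF[11]=3
Reversed output: DaECcFdcEAEbEcaddddDaa$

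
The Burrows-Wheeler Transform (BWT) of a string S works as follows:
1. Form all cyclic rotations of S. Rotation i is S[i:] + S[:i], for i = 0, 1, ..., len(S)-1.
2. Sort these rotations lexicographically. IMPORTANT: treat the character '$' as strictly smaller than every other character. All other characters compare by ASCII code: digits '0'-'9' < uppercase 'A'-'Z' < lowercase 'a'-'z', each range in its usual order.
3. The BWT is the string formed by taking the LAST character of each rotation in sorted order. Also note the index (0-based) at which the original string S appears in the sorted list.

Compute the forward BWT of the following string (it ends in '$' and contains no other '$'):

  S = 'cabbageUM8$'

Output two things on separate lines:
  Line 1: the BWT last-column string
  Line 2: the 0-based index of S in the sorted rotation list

All 11 rotations (rotation i = S[i:]+S[:i]):
  rot[0] = cabbageUM8$
  rot[1] = abbageUM8$c
  rot[2] = bbageUM8$ca
  rot[3] = bageUM8$cab
  rot[4] = ageUM8$cabb
  rot[5] = geUM8$cabba
  rot[6] = eUM8$cabbag
  rot[7] = UM8$cabbage
  rot[8] = M8$cabbageU
  rot[9] = 8$cabbageUM
  rot[10] = $cabbageUM8
Sorted (with $ < everything):
  sorted[0] = $cabbageUM8  (last char: '8')
  sorted[1] = 8$cabbageUM  (last char: 'M')
  sorted[2] = M8$cabbageU  (last char: 'U')
  sorted[3] = UM8$cabbage  (last char: 'e')
  sorted[4] = abbageUM8$c  (last char: 'c')
  sorted[5] = ageUM8$cabb  (last char: 'b')
  sorted[6] = bageUM8$cab  (last char: 'b')
  sorted[7] = bbageUM8$ca  (last char: 'a')
  sorted[8] = cabbageUM8$  (last char: '$')
  sorted[9] = eUM8$cabbag  (last char: 'g')
  sorted[10] = geUM8$cabba  (last char: 'a')
Last column: 8MUecbba$ga
Original string S is at sorted index 8

Answer: 8MUecbba$ga
8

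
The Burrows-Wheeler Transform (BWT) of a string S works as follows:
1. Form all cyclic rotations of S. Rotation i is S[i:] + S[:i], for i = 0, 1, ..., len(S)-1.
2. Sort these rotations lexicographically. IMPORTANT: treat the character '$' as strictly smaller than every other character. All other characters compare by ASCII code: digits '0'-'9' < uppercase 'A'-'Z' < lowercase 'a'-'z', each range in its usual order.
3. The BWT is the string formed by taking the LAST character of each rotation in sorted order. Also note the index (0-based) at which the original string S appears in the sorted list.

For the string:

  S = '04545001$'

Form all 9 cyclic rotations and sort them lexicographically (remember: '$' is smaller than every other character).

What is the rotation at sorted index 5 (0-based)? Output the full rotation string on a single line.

All 9 rotations (rotation i = S[i:]+S[:i]):
  rot[0] = 04545001$
  rot[1] = 4545001$0
  rot[2] = 545001$04
  rot[3] = 45001$045
  rot[4] = 5001$0454
  rot[5] = 001$04545
  rot[6] = 01$045450
  rot[7] = 1$0454500
  rot[8] = $04545001
Sorted (with $ < everything):
  sorted[0] = $04545001
  sorted[1] = 001$04545
  sorted[2] = 01$045450
  sorted[3] = 04545001$
  sorted[4] = 1$0454500
  sorted[5] = 45001$045
  sorted[6] = 4545001$0
  sorted[7] = 5001$0454
  sorted[8] = 545001$04
sorted[5] = 45001$045

Answer: 45001$045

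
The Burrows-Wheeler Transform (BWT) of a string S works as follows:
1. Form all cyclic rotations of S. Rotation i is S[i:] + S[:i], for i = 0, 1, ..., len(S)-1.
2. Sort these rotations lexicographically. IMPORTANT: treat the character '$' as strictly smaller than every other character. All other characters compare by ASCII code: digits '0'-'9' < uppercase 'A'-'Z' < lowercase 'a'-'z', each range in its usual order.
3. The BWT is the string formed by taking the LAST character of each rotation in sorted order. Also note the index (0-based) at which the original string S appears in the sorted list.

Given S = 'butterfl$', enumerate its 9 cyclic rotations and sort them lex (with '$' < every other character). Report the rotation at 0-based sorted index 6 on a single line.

All 9 rotations (rotation i = S[i:]+S[:i]):
  rot[0] = butterfl$
  rot[1] = utterfl$b
  rot[2] = tterfl$bu
  rot[3] = terfl$but
  rot[4] = erfl$butt
  rot[5] = rfl$butte
  rot[6] = fl$butter
  rot[7] = l$butterf
  rot[8] = $butterfl
Sorted (with $ < everything):
  sorted[0] = $butterfl
  sorted[1] = butterfl$
  sorted[2] = erfl$butt
  sorted[3] = fl$butter
  sorted[4] = l$butterf
  sorted[5] = rfl$butte
  sorted[6] = terfl$but
  sorted[7] = tterfl$bu
  sorted[8] = utterfl$b
sorted[6] = terfl$but

Answer: terfl$but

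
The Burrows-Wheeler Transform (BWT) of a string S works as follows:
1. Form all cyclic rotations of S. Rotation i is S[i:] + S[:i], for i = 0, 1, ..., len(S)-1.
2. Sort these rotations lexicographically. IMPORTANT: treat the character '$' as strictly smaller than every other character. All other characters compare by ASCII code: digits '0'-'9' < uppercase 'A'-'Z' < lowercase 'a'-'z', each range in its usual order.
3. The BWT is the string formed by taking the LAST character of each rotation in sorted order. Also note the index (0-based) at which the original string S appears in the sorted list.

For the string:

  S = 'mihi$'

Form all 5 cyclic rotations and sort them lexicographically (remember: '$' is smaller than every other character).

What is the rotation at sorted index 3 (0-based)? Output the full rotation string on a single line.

All 5 rotations (rotation i = S[i:]+S[:i]):
  rot[0] = mihi$
  rot[1] = ihi$m
  rot[2] = hi$mi
  rot[3] = i$mih
  rot[4] = $mihi
Sorted (with $ < everything):
  sorted[0] = $mihi
  sorted[1] = hi$mi
  sorted[2] = i$mih
  sorted[3] = ihi$m
  sorted[4] = mihi$
sorted[3] = ihi$m

Answer: ihi$m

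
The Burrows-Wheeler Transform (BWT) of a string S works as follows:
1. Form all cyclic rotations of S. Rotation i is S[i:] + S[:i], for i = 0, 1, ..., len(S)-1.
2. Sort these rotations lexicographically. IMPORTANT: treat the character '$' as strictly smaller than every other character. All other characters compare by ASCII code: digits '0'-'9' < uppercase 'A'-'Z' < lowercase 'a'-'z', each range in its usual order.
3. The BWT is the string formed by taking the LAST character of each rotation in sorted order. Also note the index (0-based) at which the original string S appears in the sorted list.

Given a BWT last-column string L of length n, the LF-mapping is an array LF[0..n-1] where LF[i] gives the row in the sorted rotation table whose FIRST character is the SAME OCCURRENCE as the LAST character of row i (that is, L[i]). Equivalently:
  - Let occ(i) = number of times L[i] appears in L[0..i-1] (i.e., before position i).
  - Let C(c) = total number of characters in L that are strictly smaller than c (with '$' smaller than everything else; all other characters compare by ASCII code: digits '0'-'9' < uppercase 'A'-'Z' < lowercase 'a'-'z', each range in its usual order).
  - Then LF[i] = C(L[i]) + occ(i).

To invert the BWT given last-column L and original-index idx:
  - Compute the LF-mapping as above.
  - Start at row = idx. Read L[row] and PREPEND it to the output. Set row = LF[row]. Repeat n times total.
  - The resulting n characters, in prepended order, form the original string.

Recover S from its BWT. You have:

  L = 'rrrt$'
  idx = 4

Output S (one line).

Answer: trrr$

Derivation:
LF mapping: 1 2 3 4 0
Walk LF starting at row 4, prepending L[row]:
  step 1: row=4, L[4]='$', prepend. Next row=LF[4]=0
  step 2: row=0, L[0]='r', prepend. Next row=LF[0]=1
  step 3: row=1, L[1]='r', prepend. Next row=LF[1]=2
  step 4: row=2, L[2]='r', prepend. Next row=LF[2]=3
  step 5: row=3, L[3]='t', prepend. Next row=LF[3]=4
Reversed output: trrr$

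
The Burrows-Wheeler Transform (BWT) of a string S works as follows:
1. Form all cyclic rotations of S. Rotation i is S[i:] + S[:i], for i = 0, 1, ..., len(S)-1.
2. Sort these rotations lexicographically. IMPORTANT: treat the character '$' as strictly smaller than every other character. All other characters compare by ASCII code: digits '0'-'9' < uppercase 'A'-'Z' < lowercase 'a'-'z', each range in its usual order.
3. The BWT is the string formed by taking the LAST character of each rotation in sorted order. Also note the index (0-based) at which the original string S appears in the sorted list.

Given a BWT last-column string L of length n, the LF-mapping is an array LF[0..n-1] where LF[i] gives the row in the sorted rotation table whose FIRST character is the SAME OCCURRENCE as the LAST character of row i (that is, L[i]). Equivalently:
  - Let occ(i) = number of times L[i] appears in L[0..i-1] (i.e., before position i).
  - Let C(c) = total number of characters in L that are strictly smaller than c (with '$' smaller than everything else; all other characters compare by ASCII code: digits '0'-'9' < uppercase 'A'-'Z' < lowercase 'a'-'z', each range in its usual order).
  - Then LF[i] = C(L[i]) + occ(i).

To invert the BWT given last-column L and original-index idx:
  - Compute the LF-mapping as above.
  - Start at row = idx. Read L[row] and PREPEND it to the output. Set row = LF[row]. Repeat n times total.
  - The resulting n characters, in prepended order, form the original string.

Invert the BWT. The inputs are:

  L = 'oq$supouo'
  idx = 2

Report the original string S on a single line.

Answer: osouupqo$

Derivation:
LF mapping: 1 5 0 6 7 4 2 8 3
Walk LF starting at row 2, prepending L[row]:
  step 1: row=2, L[2]='$', prepend. Next row=LF[2]=0
  step 2: row=0, L[0]='o', prepend. Next row=LF[0]=1
  step 3: row=1, L[1]='q', prepend. Next row=LF[1]=5
  step 4: row=5, L[5]='p', prepend. Next row=LF[5]=4
  step 5: row=4, L[4]='u', prepend. Next row=LF[4]=7
  step 6: row=7, L[7]='u', prepend. Next row=LF[7]=8
  step 7: row=8, L[8]='o', prepend. Next row=LF[8]=3
  step 8: row=3, L[3]='s', prepend. Next row=LF[3]=6
  step 9: row=6, L[6]='o', prepend. Next row=LF[6]=2
Reversed output: osouupqo$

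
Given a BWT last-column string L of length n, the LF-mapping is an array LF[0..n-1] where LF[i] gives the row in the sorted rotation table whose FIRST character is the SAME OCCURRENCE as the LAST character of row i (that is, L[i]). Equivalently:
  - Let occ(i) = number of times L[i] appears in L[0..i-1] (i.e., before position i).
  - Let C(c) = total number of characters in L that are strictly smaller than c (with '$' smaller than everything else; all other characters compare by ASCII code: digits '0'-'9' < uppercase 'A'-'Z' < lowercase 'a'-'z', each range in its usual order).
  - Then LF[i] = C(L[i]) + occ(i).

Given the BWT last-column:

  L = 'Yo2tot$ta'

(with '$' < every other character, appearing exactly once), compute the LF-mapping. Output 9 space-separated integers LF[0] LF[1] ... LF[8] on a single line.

Answer: 2 4 1 6 5 7 0 8 3

Derivation:
Char counts: '$':1, '2':1, 'Y':1, 'a':1, 'o':2, 't':3
C (first-col start): C('$')=0, C('2')=1, C('Y')=2, C('a')=3, C('o')=4, C('t')=6
L[0]='Y': occ=0, LF[0]=C('Y')+0=2+0=2
L[1]='o': occ=0, LF[1]=C('o')+0=4+0=4
L[2]='2': occ=0, LF[2]=C('2')+0=1+0=1
L[3]='t': occ=0, LF[3]=C('t')+0=6+0=6
L[4]='o': occ=1, LF[4]=C('o')+1=4+1=5
L[5]='t': occ=1, LF[5]=C('t')+1=6+1=7
L[6]='$': occ=0, LF[6]=C('$')+0=0+0=0
L[7]='t': occ=2, LF[7]=C('t')+2=6+2=8
L[8]='a': occ=0, LF[8]=C('a')+0=3+0=3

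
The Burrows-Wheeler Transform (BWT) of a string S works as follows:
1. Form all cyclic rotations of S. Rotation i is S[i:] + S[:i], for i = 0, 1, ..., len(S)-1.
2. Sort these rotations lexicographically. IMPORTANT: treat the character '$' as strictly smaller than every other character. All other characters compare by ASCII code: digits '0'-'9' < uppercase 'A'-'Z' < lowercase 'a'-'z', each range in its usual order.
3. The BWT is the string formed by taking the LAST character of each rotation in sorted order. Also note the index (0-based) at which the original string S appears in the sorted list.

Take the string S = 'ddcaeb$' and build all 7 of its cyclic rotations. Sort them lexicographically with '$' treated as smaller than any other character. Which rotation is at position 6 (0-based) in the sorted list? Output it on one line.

All 7 rotations (rotation i = S[i:]+S[:i]):
  rot[0] = ddcaeb$
  rot[1] = dcaeb$d
  rot[2] = caeb$dd
  rot[3] = aeb$ddc
  rot[4] = eb$ddca
  rot[5] = b$ddcae
  rot[6] = $ddcaeb
Sorted (with $ < everything):
  sorted[0] = $ddcaeb
  sorted[1] = aeb$ddc
  sorted[2] = b$ddcae
  sorted[3] = caeb$dd
  sorted[4] = dcaeb$d
  sorted[5] = ddcaeb$
  sorted[6] = eb$ddca
sorted[6] = eb$ddca

Answer: eb$ddca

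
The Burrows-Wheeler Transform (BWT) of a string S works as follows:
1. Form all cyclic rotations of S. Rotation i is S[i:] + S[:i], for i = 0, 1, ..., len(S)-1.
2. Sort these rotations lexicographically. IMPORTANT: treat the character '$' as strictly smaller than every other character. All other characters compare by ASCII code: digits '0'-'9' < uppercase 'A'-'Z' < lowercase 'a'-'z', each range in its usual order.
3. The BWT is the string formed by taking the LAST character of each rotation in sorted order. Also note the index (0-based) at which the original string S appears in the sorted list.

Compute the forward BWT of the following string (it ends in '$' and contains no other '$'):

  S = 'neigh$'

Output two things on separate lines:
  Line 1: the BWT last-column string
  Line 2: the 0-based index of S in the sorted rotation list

Answer: hnige$
5

Derivation:
All 6 rotations (rotation i = S[i:]+S[:i]):
  rot[0] = neigh$
  rot[1] = eigh$n
  rot[2] = igh$ne
  rot[3] = gh$nei
  rot[4] = h$neig
  rot[5] = $neigh
Sorted (with $ < everything):
  sorted[0] = $neigh  (last char: 'h')
  sorted[1] = eigh$n  (last char: 'n')
  sorted[2] = gh$nei  (last char: 'i')
  sorted[3] = h$neig  (last char: 'g')
  sorted[4] = igh$ne  (last char: 'e')
  sorted[5] = neigh$  (last char: '$')
Last column: hnige$
Original string S is at sorted index 5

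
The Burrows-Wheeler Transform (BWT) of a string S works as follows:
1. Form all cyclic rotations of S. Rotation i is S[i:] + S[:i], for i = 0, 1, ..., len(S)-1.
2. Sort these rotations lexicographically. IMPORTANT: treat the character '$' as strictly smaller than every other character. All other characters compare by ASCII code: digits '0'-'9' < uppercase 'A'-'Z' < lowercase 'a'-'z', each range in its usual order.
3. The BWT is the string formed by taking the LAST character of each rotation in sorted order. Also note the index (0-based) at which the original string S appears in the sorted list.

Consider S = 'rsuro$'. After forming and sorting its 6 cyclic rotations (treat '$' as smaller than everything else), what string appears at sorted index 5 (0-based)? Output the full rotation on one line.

Answer: uro$rs

Derivation:
All 6 rotations (rotation i = S[i:]+S[:i]):
  rot[0] = rsuro$
  rot[1] = suro$r
  rot[2] = uro$rs
  rot[3] = ro$rsu
  rot[4] = o$rsur
  rot[5] = $rsuro
Sorted (with $ < everything):
  sorted[0] = $rsuro
  sorted[1] = o$rsur
  sorted[2] = ro$rsu
  sorted[3] = rsuro$
  sorted[4] = suro$r
  sorted[5] = uro$rs
sorted[5] = uro$rs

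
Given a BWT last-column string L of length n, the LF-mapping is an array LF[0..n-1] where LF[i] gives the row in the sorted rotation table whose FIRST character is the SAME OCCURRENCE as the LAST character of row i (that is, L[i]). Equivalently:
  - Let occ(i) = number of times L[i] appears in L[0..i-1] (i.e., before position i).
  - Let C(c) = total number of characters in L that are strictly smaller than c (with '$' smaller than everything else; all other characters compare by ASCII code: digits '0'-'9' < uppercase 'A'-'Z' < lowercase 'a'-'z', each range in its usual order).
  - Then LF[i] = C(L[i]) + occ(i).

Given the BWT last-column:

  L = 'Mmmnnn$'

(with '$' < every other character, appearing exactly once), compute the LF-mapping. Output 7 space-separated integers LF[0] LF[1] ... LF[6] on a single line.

Char counts: '$':1, 'M':1, 'm':2, 'n':3
C (first-col start): C('$')=0, C('M')=1, C('m')=2, C('n')=4
L[0]='M': occ=0, LF[0]=C('M')+0=1+0=1
L[1]='m': occ=0, LF[1]=C('m')+0=2+0=2
L[2]='m': occ=1, LF[2]=C('m')+1=2+1=3
L[3]='n': occ=0, LF[3]=C('n')+0=4+0=4
L[4]='n': occ=1, LF[4]=C('n')+1=4+1=5
L[5]='n': occ=2, LF[5]=C('n')+2=4+2=6
L[6]='$': occ=0, LF[6]=C('$')+0=0+0=0

Answer: 1 2 3 4 5 6 0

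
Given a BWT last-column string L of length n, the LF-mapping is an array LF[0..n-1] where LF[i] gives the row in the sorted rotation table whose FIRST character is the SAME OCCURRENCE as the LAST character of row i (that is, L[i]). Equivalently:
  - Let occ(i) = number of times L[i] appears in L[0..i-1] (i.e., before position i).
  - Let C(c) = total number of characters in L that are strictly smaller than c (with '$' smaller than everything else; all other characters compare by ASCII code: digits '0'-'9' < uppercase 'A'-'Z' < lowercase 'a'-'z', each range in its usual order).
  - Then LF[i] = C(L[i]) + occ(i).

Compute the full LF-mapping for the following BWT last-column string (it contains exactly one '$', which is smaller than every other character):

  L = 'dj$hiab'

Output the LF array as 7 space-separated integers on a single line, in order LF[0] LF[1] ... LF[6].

Char counts: '$':1, 'a':1, 'b':1, 'd':1, 'h':1, 'i':1, 'j':1
C (first-col start): C('$')=0, C('a')=1, C('b')=2, C('d')=3, C('h')=4, C('i')=5, C('j')=6
L[0]='d': occ=0, LF[0]=C('d')+0=3+0=3
L[1]='j': occ=0, LF[1]=C('j')+0=6+0=6
L[2]='$': occ=0, LF[2]=C('$')+0=0+0=0
L[3]='h': occ=0, LF[3]=C('h')+0=4+0=4
L[4]='i': occ=0, LF[4]=C('i')+0=5+0=5
L[5]='a': occ=0, LF[5]=C('a')+0=1+0=1
L[6]='b': occ=0, LF[6]=C('b')+0=2+0=2

Answer: 3 6 0 4 5 1 2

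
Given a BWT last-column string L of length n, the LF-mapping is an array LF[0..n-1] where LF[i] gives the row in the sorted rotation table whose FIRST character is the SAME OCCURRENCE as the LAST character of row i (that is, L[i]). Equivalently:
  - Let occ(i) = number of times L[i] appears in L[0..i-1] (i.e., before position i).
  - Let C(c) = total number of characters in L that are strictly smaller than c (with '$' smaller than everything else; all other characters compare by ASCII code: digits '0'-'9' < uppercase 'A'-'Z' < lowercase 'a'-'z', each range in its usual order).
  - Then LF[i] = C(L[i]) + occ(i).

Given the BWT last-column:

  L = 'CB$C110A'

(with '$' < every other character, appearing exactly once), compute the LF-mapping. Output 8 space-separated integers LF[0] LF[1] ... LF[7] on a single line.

Char counts: '$':1, '0':1, '1':2, 'A':1, 'B':1, 'C':2
C (first-col start): C('$')=0, C('0')=1, C('1')=2, C('A')=4, C('B')=5, C('C')=6
L[0]='C': occ=0, LF[0]=C('C')+0=6+0=6
L[1]='B': occ=0, LF[1]=C('B')+0=5+0=5
L[2]='$': occ=0, LF[2]=C('$')+0=0+0=0
L[3]='C': occ=1, LF[3]=C('C')+1=6+1=7
L[4]='1': occ=0, LF[4]=C('1')+0=2+0=2
L[5]='1': occ=1, LF[5]=C('1')+1=2+1=3
L[6]='0': occ=0, LF[6]=C('0')+0=1+0=1
L[7]='A': occ=0, LF[7]=C('A')+0=4+0=4

Answer: 6 5 0 7 2 3 1 4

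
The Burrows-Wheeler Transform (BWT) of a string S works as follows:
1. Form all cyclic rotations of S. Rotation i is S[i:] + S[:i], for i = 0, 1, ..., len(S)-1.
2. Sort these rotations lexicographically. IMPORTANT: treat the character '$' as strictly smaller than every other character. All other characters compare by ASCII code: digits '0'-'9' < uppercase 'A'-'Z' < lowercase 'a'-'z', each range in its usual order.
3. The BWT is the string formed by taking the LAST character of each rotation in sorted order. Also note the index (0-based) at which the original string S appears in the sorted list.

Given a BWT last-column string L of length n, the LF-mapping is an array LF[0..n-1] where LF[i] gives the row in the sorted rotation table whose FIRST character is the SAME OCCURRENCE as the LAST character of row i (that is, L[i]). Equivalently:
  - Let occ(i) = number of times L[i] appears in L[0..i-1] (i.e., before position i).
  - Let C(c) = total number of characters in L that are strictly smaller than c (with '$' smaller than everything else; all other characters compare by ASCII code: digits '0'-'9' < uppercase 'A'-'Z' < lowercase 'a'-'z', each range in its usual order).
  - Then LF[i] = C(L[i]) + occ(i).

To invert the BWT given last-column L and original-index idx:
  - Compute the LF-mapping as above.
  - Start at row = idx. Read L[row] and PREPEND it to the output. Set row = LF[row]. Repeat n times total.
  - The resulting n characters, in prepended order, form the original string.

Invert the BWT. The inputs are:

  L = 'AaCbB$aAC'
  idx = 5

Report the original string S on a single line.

LF mapping: 1 6 4 8 3 0 7 2 5
Walk LF starting at row 5, prepending L[row]:
  step 1: row=5, L[5]='$', prepend. Next row=LF[5]=0
  step 2: row=0, L[0]='A', prepend. Next row=LF[0]=1
  step 3: row=1, L[1]='a', prepend. Next row=LF[1]=6
  step 4: row=6, L[6]='a', prepend. Next row=LF[6]=7
  step 5: row=7, L[7]='A', prepend. Next row=LF[7]=2
  step 6: row=2, L[2]='C', prepend. Next row=LF[2]=4
  step 7: row=4, L[4]='B', prepend. Next row=LF[4]=3
  step 8: row=3, L[3]='b', prepend. Next row=LF[3]=8
  step 9: row=8, L[8]='C', prepend. Next row=LF[8]=5
Reversed output: CbBCAaaA$

Answer: CbBCAaaA$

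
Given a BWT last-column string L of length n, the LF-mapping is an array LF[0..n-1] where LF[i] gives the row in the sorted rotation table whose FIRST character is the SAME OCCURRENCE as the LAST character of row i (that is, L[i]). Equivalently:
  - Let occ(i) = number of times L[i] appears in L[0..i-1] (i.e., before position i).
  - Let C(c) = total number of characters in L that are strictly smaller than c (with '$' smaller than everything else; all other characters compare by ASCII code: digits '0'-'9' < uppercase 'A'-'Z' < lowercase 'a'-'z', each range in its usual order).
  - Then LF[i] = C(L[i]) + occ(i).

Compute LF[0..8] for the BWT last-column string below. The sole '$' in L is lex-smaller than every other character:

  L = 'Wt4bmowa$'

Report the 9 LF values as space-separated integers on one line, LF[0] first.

Answer: 2 7 1 4 5 6 8 3 0

Derivation:
Char counts: '$':1, '4':1, 'W':1, 'a':1, 'b':1, 'm':1, 'o':1, 't':1, 'w':1
C (first-col start): C('$')=0, C('4')=1, C('W')=2, C('a')=3, C('b')=4, C('m')=5, C('o')=6, C('t')=7, C('w')=8
L[0]='W': occ=0, LF[0]=C('W')+0=2+0=2
L[1]='t': occ=0, LF[1]=C('t')+0=7+0=7
L[2]='4': occ=0, LF[2]=C('4')+0=1+0=1
L[3]='b': occ=0, LF[3]=C('b')+0=4+0=4
L[4]='m': occ=0, LF[4]=C('m')+0=5+0=5
L[5]='o': occ=0, LF[5]=C('o')+0=6+0=6
L[6]='w': occ=0, LF[6]=C('w')+0=8+0=8
L[7]='a': occ=0, LF[7]=C('a')+0=3+0=3
L[8]='$': occ=0, LF[8]=C('$')+0=0+0=0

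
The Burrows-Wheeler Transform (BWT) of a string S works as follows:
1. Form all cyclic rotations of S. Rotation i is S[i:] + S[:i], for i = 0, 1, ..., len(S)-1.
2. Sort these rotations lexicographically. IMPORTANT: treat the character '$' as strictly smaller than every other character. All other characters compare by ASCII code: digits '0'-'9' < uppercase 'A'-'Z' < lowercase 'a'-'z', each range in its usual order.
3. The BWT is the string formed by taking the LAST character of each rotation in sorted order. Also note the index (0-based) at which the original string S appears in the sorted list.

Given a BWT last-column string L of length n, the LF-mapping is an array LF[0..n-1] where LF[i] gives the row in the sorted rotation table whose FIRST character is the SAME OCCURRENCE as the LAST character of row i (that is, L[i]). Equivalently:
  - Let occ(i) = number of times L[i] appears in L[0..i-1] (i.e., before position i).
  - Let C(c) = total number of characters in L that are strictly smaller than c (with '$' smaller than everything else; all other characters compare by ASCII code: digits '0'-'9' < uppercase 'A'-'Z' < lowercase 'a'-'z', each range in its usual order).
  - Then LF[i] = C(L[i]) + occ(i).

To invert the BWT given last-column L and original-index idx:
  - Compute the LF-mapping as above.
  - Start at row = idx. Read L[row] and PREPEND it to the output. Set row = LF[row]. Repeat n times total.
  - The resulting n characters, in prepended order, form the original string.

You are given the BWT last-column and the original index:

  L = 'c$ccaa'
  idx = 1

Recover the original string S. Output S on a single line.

LF mapping: 3 0 4 5 1 2
Walk LF starting at row 1, prepending L[row]:
  step 1: row=1, L[1]='$', prepend. Next row=LF[1]=0
  step 2: row=0, L[0]='c', prepend. Next row=LF[0]=3
  step 3: row=3, L[3]='c', prepend. Next row=LF[3]=5
  step 4: row=5, L[5]='a', prepend. Next row=LF[5]=2
  step 5: row=2, L[2]='c', prepend. Next row=LF[2]=4
  step 6: row=4, L[4]='a', prepend. Next row=LF[4]=1
Reversed output: acacc$

Answer: acacc$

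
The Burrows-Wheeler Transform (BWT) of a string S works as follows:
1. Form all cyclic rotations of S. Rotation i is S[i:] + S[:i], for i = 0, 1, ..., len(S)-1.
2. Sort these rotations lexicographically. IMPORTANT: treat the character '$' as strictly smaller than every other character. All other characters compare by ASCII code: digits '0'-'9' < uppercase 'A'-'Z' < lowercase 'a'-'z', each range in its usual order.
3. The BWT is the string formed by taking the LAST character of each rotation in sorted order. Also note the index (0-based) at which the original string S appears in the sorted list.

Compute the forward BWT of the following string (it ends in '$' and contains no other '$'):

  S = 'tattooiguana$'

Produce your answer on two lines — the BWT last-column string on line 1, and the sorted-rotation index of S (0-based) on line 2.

All 13 rotations (rotation i = S[i:]+S[:i]):
  rot[0] = tattooiguana$
  rot[1] = attooiguana$t
  rot[2] = ttooiguana$ta
  rot[3] = tooiguana$tat
  rot[4] = ooiguana$tatt
  rot[5] = oiguana$tatto
  rot[6] = iguana$tattoo
  rot[7] = guana$tattooi
  rot[8] = uana$tattooig
  rot[9] = ana$tattooigu
  rot[10] = na$tattooigua
  rot[11] = a$tattooiguan
  rot[12] = $tattooiguana
Sorted (with $ < everything):
  sorted[0] = $tattooiguana  (last char: 'a')
  sorted[1] = a$tattooiguan  (last char: 'n')
  sorted[2] = ana$tattooigu  (last char: 'u')
  sorted[3] = attooiguana$t  (last char: 't')
  sorted[4] = guana$tattooi  (last char: 'i')
  sorted[5] = iguana$tattoo  (last char: 'o')
  sorted[6] = na$tattooigua  (last char: 'a')
  sorted[7] = oiguana$tatto  (last char: 'o')
  sorted[8] = ooiguana$tatt  (last char: 't')
  sorted[9] = tattooiguana$  (last char: '$')
  sorted[10] = tooiguana$tat  (last char: 't')
  sorted[11] = ttooiguana$ta  (last char: 'a')
  sorted[12] = uana$tattooig  (last char: 'g')
Last column: anutioaot$tag
Original string S is at sorted index 9

Answer: anutioaot$tag
9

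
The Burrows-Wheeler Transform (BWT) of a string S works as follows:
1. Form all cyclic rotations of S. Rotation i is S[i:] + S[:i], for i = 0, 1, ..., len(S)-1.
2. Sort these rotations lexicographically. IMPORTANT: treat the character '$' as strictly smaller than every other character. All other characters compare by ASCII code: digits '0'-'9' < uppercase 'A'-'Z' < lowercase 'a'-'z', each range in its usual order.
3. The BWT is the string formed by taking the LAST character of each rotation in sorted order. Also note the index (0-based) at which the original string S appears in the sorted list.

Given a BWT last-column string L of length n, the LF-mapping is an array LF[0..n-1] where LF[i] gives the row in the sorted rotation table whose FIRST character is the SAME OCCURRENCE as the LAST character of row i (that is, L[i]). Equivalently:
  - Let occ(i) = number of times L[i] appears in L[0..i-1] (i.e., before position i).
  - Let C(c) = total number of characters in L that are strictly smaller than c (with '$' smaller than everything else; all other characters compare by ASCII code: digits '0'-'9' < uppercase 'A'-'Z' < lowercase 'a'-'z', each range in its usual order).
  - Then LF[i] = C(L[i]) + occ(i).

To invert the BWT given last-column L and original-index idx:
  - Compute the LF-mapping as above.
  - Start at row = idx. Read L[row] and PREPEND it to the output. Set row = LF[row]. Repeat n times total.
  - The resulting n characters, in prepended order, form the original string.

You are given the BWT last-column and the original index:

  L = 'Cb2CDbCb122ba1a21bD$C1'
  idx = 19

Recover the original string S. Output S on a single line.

Answer: b2C1aDb21D1bb12aCbC2C$

Derivation:
LF mapping: 9 17 5 10 13 18 11 19 1 6 7 20 15 2 16 8 3 21 14 0 12 4
Walk LF starting at row 19, prepending L[row]:
  step 1: row=19, L[19]='$', prepend. Next row=LF[19]=0
  step 2: row=0, L[0]='C', prepend. Next row=LF[0]=9
  step 3: row=9, L[9]='2', prepend. Next row=LF[9]=6
  step 4: row=6, L[6]='C', prepend. Next row=LF[6]=11
  step 5: row=11, L[11]='b', prepend. Next row=LF[11]=20
  step 6: row=20, L[20]='C', prepend. Next row=LF[20]=12
  step 7: row=12, L[12]='a', prepend. Next row=LF[12]=15
  step 8: row=15, L[15]='2', prepend. Next row=LF[15]=8
  step 9: row=8, L[8]='1', prepend. Next row=LF[8]=1
  step 10: row=1, L[1]='b', prepend. Next row=LF[1]=17
  step 11: row=17, L[17]='b', prepend. Next row=LF[17]=21
  step 12: row=21, L[21]='1', prepend. Next row=LF[21]=4
  step 13: row=4, L[4]='D', prepend. Next row=LF[4]=13
  step 14: row=13, L[13]='1', prepend. Next row=LF[13]=2
  step 15: row=2, L[2]='2', prepend. Next row=LF[2]=5
  step 16: row=5, L[5]='b', prepend. Next row=LF[5]=18
  step 17: row=18, L[18]='D', prepend. Next row=LF[18]=14
  step 18: row=14, L[14]='a', prepend. Next row=LF[14]=16
  step 19: row=16, L[16]='1', prepend. Next row=LF[16]=3
  step 20: row=3, L[3]='C', prepend. Next row=LF[3]=10
  step 21: row=10, L[10]='2', prepend. Next row=LF[10]=7
  step 22: row=7, L[7]='b', prepend. Next row=LF[7]=19
Reversed output: b2C1aDb21D1bb12aCbC2C$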